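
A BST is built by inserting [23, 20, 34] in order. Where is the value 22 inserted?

Starting tree (level order): [23, 20, 34]
Insertion path: 23 -> 20
Result: insert 22 as right child of 20
Final tree (level order): [23, 20, 34, None, 22]


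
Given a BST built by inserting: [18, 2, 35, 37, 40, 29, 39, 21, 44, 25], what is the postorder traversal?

Tree insertion order: [18, 2, 35, 37, 40, 29, 39, 21, 44, 25]
Tree (level-order array): [18, 2, 35, None, None, 29, 37, 21, None, None, 40, None, 25, 39, 44]
Postorder traversal: [2, 25, 21, 29, 39, 44, 40, 37, 35, 18]


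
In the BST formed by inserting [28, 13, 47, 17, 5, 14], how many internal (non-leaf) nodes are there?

Tree built from: [28, 13, 47, 17, 5, 14]
Tree (level-order array): [28, 13, 47, 5, 17, None, None, None, None, 14]
Rule: An internal node has at least one child.
Per-node child counts:
  node 28: 2 child(ren)
  node 13: 2 child(ren)
  node 5: 0 child(ren)
  node 17: 1 child(ren)
  node 14: 0 child(ren)
  node 47: 0 child(ren)
Matching nodes: [28, 13, 17]
Count of internal (non-leaf) nodes: 3


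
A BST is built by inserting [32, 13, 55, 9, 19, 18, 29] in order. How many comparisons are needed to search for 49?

Search path for 49: 32 -> 55
Found: False
Comparisons: 2


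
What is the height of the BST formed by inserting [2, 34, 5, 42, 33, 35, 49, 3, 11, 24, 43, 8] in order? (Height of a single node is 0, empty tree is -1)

Insertion order: [2, 34, 5, 42, 33, 35, 49, 3, 11, 24, 43, 8]
Tree (level-order array): [2, None, 34, 5, 42, 3, 33, 35, 49, None, None, 11, None, None, None, 43, None, 8, 24]
Compute height bottom-up (empty subtree = -1):
  height(3) = 1 + max(-1, -1) = 0
  height(8) = 1 + max(-1, -1) = 0
  height(24) = 1 + max(-1, -1) = 0
  height(11) = 1 + max(0, 0) = 1
  height(33) = 1 + max(1, -1) = 2
  height(5) = 1 + max(0, 2) = 3
  height(35) = 1 + max(-1, -1) = 0
  height(43) = 1 + max(-1, -1) = 0
  height(49) = 1 + max(0, -1) = 1
  height(42) = 1 + max(0, 1) = 2
  height(34) = 1 + max(3, 2) = 4
  height(2) = 1 + max(-1, 4) = 5
Height = 5


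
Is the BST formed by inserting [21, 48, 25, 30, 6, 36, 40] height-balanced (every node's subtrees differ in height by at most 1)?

Tree (level-order array): [21, 6, 48, None, None, 25, None, None, 30, None, 36, None, 40]
Definition: a tree is height-balanced if, at every node, |h(left) - h(right)| <= 1 (empty subtree has height -1).
Bottom-up per-node check:
  node 6: h_left=-1, h_right=-1, diff=0 [OK], height=0
  node 40: h_left=-1, h_right=-1, diff=0 [OK], height=0
  node 36: h_left=-1, h_right=0, diff=1 [OK], height=1
  node 30: h_left=-1, h_right=1, diff=2 [FAIL (|-1-1|=2 > 1)], height=2
  node 25: h_left=-1, h_right=2, diff=3 [FAIL (|-1-2|=3 > 1)], height=3
  node 48: h_left=3, h_right=-1, diff=4 [FAIL (|3--1|=4 > 1)], height=4
  node 21: h_left=0, h_right=4, diff=4 [FAIL (|0-4|=4 > 1)], height=5
Node 30 violates the condition: |-1 - 1| = 2 > 1.
Result: Not balanced


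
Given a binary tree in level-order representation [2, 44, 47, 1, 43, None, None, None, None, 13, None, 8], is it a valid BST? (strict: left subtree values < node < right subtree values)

Level-order array: [2, 44, 47, 1, 43, None, None, None, None, 13, None, 8]
Validate using subtree bounds (lo, hi): at each node, require lo < value < hi,
then recurse left with hi=value and right with lo=value.
Preorder trace (stopping at first violation):
  at node 2 with bounds (-inf, +inf): OK
  at node 44 with bounds (-inf, 2): VIOLATION
Node 44 violates its bound: not (-inf < 44 < 2).
Result: Not a valid BST


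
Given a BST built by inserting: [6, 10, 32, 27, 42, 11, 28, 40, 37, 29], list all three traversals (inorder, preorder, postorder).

Tree insertion order: [6, 10, 32, 27, 42, 11, 28, 40, 37, 29]
Tree (level-order array): [6, None, 10, None, 32, 27, 42, 11, 28, 40, None, None, None, None, 29, 37]
Inorder (L, root, R): [6, 10, 11, 27, 28, 29, 32, 37, 40, 42]
Preorder (root, L, R): [6, 10, 32, 27, 11, 28, 29, 42, 40, 37]
Postorder (L, R, root): [11, 29, 28, 27, 37, 40, 42, 32, 10, 6]


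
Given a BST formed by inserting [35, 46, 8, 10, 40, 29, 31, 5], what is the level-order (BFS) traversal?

Tree insertion order: [35, 46, 8, 10, 40, 29, 31, 5]
Tree (level-order array): [35, 8, 46, 5, 10, 40, None, None, None, None, 29, None, None, None, 31]
BFS from the root, enqueuing left then right child of each popped node:
  queue [35] -> pop 35, enqueue [8, 46], visited so far: [35]
  queue [8, 46] -> pop 8, enqueue [5, 10], visited so far: [35, 8]
  queue [46, 5, 10] -> pop 46, enqueue [40], visited so far: [35, 8, 46]
  queue [5, 10, 40] -> pop 5, enqueue [none], visited so far: [35, 8, 46, 5]
  queue [10, 40] -> pop 10, enqueue [29], visited so far: [35, 8, 46, 5, 10]
  queue [40, 29] -> pop 40, enqueue [none], visited so far: [35, 8, 46, 5, 10, 40]
  queue [29] -> pop 29, enqueue [31], visited so far: [35, 8, 46, 5, 10, 40, 29]
  queue [31] -> pop 31, enqueue [none], visited so far: [35, 8, 46, 5, 10, 40, 29, 31]
Result: [35, 8, 46, 5, 10, 40, 29, 31]


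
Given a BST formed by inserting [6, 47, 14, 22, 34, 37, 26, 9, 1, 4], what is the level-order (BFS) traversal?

Tree insertion order: [6, 47, 14, 22, 34, 37, 26, 9, 1, 4]
Tree (level-order array): [6, 1, 47, None, 4, 14, None, None, None, 9, 22, None, None, None, 34, 26, 37]
BFS from the root, enqueuing left then right child of each popped node:
  queue [6] -> pop 6, enqueue [1, 47], visited so far: [6]
  queue [1, 47] -> pop 1, enqueue [4], visited so far: [6, 1]
  queue [47, 4] -> pop 47, enqueue [14], visited so far: [6, 1, 47]
  queue [4, 14] -> pop 4, enqueue [none], visited so far: [6, 1, 47, 4]
  queue [14] -> pop 14, enqueue [9, 22], visited so far: [6, 1, 47, 4, 14]
  queue [9, 22] -> pop 9, enqueue [none], visited so far: [6, 1, 47, 4, 14, 9]
  queue [22] -> pop 22, enqueue [34], visited so far: [6, 1, 47, 4, 14, 9, 22]
  queue [34] -> pop 34, enqueue [26, 37], visited so far: [6, 1, 47, 4, 14, 9, 22, 34]
  queue [26, 37] -> pop 26, enqueue [none], visited so far: [6, 1, 47, 4, 14, 9, 22, 34, 26]
  queue [37] -> pop 37, enqueue [none], visited so far: [6, 1, 47, 4, 14, 9, 22, 34, 26, 37]
Result: [6, 1, 47, 4, 14, 9, 22, 34, 26, 37]


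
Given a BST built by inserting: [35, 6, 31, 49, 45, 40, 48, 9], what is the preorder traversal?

Tree insertion order: [35, 6, 31, 49, 45, 40, 48, 9]
Tree (level-order array): [35, 6, 49, None, 31, 45, None, 9, None, 40, 48]
Preorder traversal: [35, 6, 31, 9, 49, 45, 40, 48]


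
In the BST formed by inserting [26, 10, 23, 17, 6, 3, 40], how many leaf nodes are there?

Tree built from: [26, 10, 23, 17, 6, 3, 40]
Tree (level-order array): [26, 10, 40, 6, 23, None, None, 3, None, 17]
Rule: A leaf has 0 children.
Per-node child counts:
  node 26: 2 child(ren)
  node 10: 2 child(ren)
  node 6: 1 child(ren)
  node 3: 0 child(ren)
  node 23: 1 child(ren)
  node 17: 0 child(ren)
  node 40: 0 child(ren)
Matching nodes: [3, 17, 40]
Count of leaf nodes: 3


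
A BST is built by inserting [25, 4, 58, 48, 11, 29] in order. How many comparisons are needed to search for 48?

Search path for 48: 25 -> 58 -> 48
Found: True
Comparisons: 3


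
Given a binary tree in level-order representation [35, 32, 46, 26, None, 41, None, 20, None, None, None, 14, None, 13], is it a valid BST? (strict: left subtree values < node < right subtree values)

Level-order array: [35, 32, 46, 26, None, 41, None, 20, None, None, None, 14, None, 13]
Validate using subtree bounds (lo, hi): at each node, require lo < value < hi,
then recurse left with hi=value and right with lo=value.
Preorder trace (stopping at first violation):
  at node 35 with bounds (-inf, +inf): OK
  at node 32 with bounds (-inf, 35): OK
  at node 26 with bounds (-inf, 32): OK
  at node 20 with bounds (-inf, 26): OK
  at node 14 with bounds (-inf, 20): OK
  at node 13 with bounds (-inf, 14): OK
  at node 46 with bounds (35, +inf): OK
  at node 41 with bounds (35, 46): OK
No violation found at any node.
Result: Valid BST


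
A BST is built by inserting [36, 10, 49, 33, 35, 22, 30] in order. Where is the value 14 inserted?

Starting tree (level order): [36, 10, 49, None, 33, None, None, 22, 35, None, 30]
Insertion path: 36 -> 10 -> 33 -> 22
Result: insert 14 as left child of 22
Final tree (level order): [36, 10, 49, None, 33, None, None, 22, 35, 14, 30]


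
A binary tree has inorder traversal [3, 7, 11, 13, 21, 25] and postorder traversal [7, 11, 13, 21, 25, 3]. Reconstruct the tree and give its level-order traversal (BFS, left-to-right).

Inorder:   [3, 7, 11, 13, 21, 25]
Postorder: [7, 11, 13, 21, 25, 3]
Algorithm: postorder visits root last, so walk postorder right-to-left;
each value is the root of the current inorder slice — split it at that
value, recurse on the right subtree first, then the left.
Recursive splits:
  root=3; inorder splits into left=[], right=[7, 11, 13, 21, 25]
  root=25; inorder splits into left=[7, 11, 13, 21], right=[]
  root=21; inorder splits into left=[7, 11, 13], right=[]
  root=13; inorder splits into left=[7, 11], right=[]
  root=11; inorder splits into left=[7], right=[]
  root=7; inorder splits into left=[], right=[]
Reconstructed level-order: [3, 25, 21, 13, 11, 7]


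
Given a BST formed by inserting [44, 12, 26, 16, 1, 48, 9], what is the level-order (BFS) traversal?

Tree insertion order: [44, 12, 26, 16, 1, 48, 9]
Tree (level-order array): [44, 12, 48, 1, 26, None, None, None, 9, 16]
BFS from the root, enqueuing left then right child of each popped node:
  queue [44] -> pop 44, enqueue [12, 48], visited so far: [44]
  queue [12, 48] -> pop 12, enqueue [1, 26], visited so far: [44, 12]
  queue [48, 1, 26] -> pop 48, enqueue [none], visited so far: [44, 12, 48]
  queue [1, 26] -> pop 1, enqueue [9], visited so far: [44, 12, 48, 1]
  queue [26, 9] -> pop 26, enqueue [16], visited so far: [44, 12, 48, 1, 26]
  queue [9, 16] -> pop 9, enqueue [none], visited so far: [44, 12, 48, 1, 26, 9]
  queue [16] -> pop 16, enqueue [none], visited so far: [44, 12, 48, 1, 26, 9, 16]
Result: [44, 12, 48, 1, 26, 9, 16]


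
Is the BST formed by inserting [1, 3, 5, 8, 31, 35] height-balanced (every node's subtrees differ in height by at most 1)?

Tree (level-order array): [1, None, 3, None, 5, None, 8, None, 31, None, 35]
Definition: a tree is height-balanced if, at every node, |h(left) - h(right)| <= 1 (empty subtree has height -1).
Bottom-up per-node check:
  node 35: h_left=-1, h_right=-1, diff=0 [OK], height=0
  node 31: h_left=-1, h_right=0, diff=1 [OK], height=1
  node 8: h_left=-1, h_right=1, diff=2 [FAIL (|-1-1|=2 > 1)], height=2
  node 5: h_left=-1, h_right=2, diff=3 [FAIL (|-1-2|=3 > 1)], height=3
  node 3: h_left=-1, h_right=3, diff=4 [FAIL (|-1-3|=4 > 1)], height=4
  node 1: h_left=-1, h_right=4, diff=5 [FAIL (|-1-4|=5 > 1)], height=5
Node 8 violates the condition: |-1 - 1| = 2 > 1.
Result: Not balanced


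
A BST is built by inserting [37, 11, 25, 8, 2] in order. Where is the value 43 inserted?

Starting tree (level order): [37, 11, None, 8, 25, 2]
Insertion path: 37
Result: insert 43 as right child of 37
Final tree (level order): [37, 11, 43, 8, 25, None, None, 2]


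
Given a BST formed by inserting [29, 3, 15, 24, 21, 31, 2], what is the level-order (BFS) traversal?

Tree insertion order: [29, 3, 15, 24, 21, 31, 2]
Tree (level-order array): [29, 3, 31, 2, 15, None, None, None, None, None, 24, 21]
BFS from the root, enqueuing left then right child of each popped node:
  queue [29] -> pop 29, enqueue [3, 31], visited so far: [29]
  queue [3, 31] -> pop 3, enqueue [2, 15], visited so far: [29, 3]
  queue [31, 2, 15] -> pop 31, enqueue [none], visited so far: [29, 3, 31]
  queue [2, 15] -> pop 2, enqueue [none], visited so far: [29, 3, 31, 2]
  queue [15] -> pop 15, enqueue [24], visited so far: [29, 3, 31, 2, 15]
  queue [24] -> pop 24, enqueue [21], visited so far: [29, 3, 31, 2, 15, 24]
  queue [21] -> pop 21, enqueue [none], visited so far: [29, 3, 31, 2, 15, 24, 21]
Result: [29, 3, 31, 2, 15, 24, 21]


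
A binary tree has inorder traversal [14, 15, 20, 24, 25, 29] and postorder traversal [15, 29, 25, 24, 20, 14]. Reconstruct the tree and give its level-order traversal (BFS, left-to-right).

Inorder:   [14, 15, 20, 24, 25, 29]
Postorder: [15, 29, 25, 24, 20, 14]
Algorithm: postorder visits root last, so walk postorder right-to-left;
each value is the root of the current inorder slice — split it at that
value, recurse on the right subtree first, then the left.
Recursive splits:
  root=14; inorder splits into left=[], right=[15, 20, 24, 25, 29]
  root=20; inorder splits into left=[15], right=[24, 25, 29]
  root=24; inorder splits into left=[], right=[25, 29]
  root=25; inorder splits into left=[], right=[29]
  root=29; inorder splits into left=[], right=[]
  root=15; inorder splits into left=[], right=[]
Reconstructed level-order: [14, 20, 15, 24, 25, 29]


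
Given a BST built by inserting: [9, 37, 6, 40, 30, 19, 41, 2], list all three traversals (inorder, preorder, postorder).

Tree insertion order: [9, 37, 6, 40, 30, 19, 41, 2]
Tree (level-order array): [9, 6, 37, 2, None, 30, 40, None, None, 19, None, None, 41]
Inorder (L, root, R): [2, 6, 9, 19, 30, 37, 40, 41]
Preorder (root, L, R): [9, 6, 2, 37, 30, 19, 40, 41]
Postorder (L, R, root): [2, 6, 19, 30, 41, 40, 37, 9]


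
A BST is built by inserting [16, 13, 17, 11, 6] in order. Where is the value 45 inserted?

Starting tree (level order): [16, 13, 17, 11, None, None, None, 6]
Insertion path: 16 -> 17
Result: insert 45 as right child of 17
Final tree (level order): [16, 13, 17, 11, None, None, 45, 6]


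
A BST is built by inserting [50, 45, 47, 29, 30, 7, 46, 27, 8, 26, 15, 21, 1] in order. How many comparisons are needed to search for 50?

Search path for 50: 50
Found: True
Comparisons: 1


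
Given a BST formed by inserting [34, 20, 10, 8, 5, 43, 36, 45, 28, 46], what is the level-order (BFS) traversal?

Tree insertion order: [34, 20, 10, 8, 5, 43, 36, 45, 28, 46]
Tree (level-order array): [34, 20, 43, 10, 28, 36, 45, 8, None, None, None, None, None, None, 46, 5]
BFS from the root, enqueuing left then right child of each popped node:
  queue [34] -> pop 34, enqueue [20, 43], visited so far: [34]
  queue [20, 43] -> pop 20, enqueue [10, 28], visited so far: [34, 20]
  queue [43, 10, 28] -> pop 43, enqueue [36, 45], visited so far: [34, 20, 43]
  queue [10, 28, 36, 45] -> pop 10, enqueue [8], visited so far: [34, 20, 43, 10]
  queue [28, 36, 45, 8] -> pop 28, enqueue [none], visited so far: [34, 20, 43, 10, 28]
  queue [36, 45, 8] -> pop 36, enqueue [none], visited so far: [34, 20, 43, 10, 28, 36]
  queue [45, 8] -> pop 45, enqueue [46], visited so far: [34, 20, 43, 10, 28, 36, 45]
  queue [8, 46] -> pop 8, enqueue [5], visited so far: [34, 20, 43, 10, 28, 36, 45, 8]
  queue [46, 5] -> pop 46, enqueue [none], visited so far: [34, 20, 43, 10, 28, 36, 45, 8, 46]
  queue [5] -> pop 5, enqueue [none], visited so far: [34, 20, 43, 10, 28, 36, 45, 8, 46, 5]
Result: [34, 20, 43, 10, 28, 36, 45, 8, 46, 5]


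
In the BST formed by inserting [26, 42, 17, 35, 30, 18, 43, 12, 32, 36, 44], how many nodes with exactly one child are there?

Tree built from: [26, 42, 17, 35, 30, 18, 43, 12, 32, 36, 44]
Tree (level-order array): [26, 17, 42, 12, 18, 35, 43, None, None, None, None, 30, 36, None, 44, None, 32]
Rule: These are nodes with exactly 1 non-null child.
Per-node child counts:
  node 26: 2 child(ren)
  node 17: 2 child(ren)
  node 12: 0 child(ren)
  node 18: 0 child(ren)
  node 42: 2 child(ren)
  node 35: 2 child(ren)
  node 30: 1 child(ren)
  node 32: 0 child(ren)
  node 36: 0 child(ren)
  node 43: 1 child(ren)
  node 44: 0 child(ren)
Matching nodes: [30, 43]
Count of nodes with exactly one child: 2


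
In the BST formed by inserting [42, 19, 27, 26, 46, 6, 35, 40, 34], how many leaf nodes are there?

Tree built from: [42, 19, 27, 26, 46, 6, 35, 40, 34]
Tree (level-order array): [42, 19, 46, 6, 27, None, None, None, None, 26, 35, None, None, 34, 40]
Rule: A leaf has 0 children.
Per-node child counts:
  node 42: 2 child(ren)
  node 19: 2 child(ren)
  node 6: 0 child(ren)
  node 27: 2 child(ren)
  node 26: 0 child(ren)
  node 35: 2 child(ren)
  node 34: 0 child(ren)
  node 40: 0 child(ren)
  node 46: 0 child(ren)
Matching nodes: [6, 26, 34, 40, 46]
Count of leaf nodes: 5


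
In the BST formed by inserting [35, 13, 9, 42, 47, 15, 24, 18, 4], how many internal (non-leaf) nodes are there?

Tree built from: [35, 13, 9, 42, 47, 15, 24, 18, 4]
Tree (level-order array): [35, 13, 42, 9, 15, None, 47, 4, None, None, 24, None, None, None, None, 18]
Rule: An internal node has at least one child.
Per-node child counts:
  node 35: 2 child(ren)
  node 13: 2 child(ren)
  node 9: 1 child(ren)
  node 4: 0 child(ren)
  node 15: 1 child(ren)
  node 24: 1 child(ren)
  node 18: 0 child(ren)
  node 42: 1 child(ren)
  node 47: 0 child(ren)
Matching nodes: [35, 13, 9, 15, 24, 42]
Count of internal (non-leaf) nodes: 6


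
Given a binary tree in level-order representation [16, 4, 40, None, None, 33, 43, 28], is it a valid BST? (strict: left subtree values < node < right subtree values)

Level-order array: [16, 4, 40, None, None, 33, 43, 28]
Validate using subtree bounds (lo, hi): at each node, require lo < value < hi,
then recurse left with hi=value and right with lo=value.
Preorder trace (stopping at first violation):
  at node 16 with bounds (-inf, +inf): OK
  at node 4 with bounds (-inf, 16): OK
  at node 40 with bounds (16, +inf): OK
  at node 33 with bounds (16, 40): OK
  at node 28 with bounds (16, 33): OK
  at node 43 with bounds (40, +inf): OK
No violation found at any node.
Result: Valid BST


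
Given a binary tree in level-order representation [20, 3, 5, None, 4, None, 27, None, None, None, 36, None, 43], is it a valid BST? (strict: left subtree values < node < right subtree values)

Level-order array: [20, 3, 5, None, 4, None, 27, None, None, None, 36, None, 43]
Validate using subtree bounds (lo, hi): at each node, require lo < value < hi,
then recurse left with hi=value and right with lo=value.
Preorder trace (stopping at first violation):
  at node 20 with bounds (-inf, +inf): OK
  at node 3 with bounds (-inf, 20): OK
  at node 4 with bounds (3, 20): OK
  at node 5 with bounds (20, +inf): VIOLATION
Node 5 violates its bound: not (20 < 5 < +inf).
Result: Not a valid BST


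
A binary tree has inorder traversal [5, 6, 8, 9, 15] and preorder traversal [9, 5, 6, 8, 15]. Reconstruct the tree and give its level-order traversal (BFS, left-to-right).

Inorder:  [5, 6, 8, 9, 15]
Preorder: [9, 5, 6, 8, 15]
Algorithm: preorder visits root first, so consume preorder in order;
for each root, split the current inorder slice at that value into
left-subtree inorder and right-subtree inorder, then recurse.
Recursive splits:
  root=9; inorder splits into left=[5, 6, 8], right=[15]
  root=5; inorder splits into left=[], right=[6, 8]
  root=6; inorder splits into left=[], right=[8]
  root=8; inorder splits into left=[], right=[]
  root=15; inorder splits into left=[], right=[]
Reconstructed level-order: [9, 5, 15, 6, 8]


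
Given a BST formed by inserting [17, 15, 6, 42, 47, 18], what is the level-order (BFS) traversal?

Tree insertion order: [17, 15, 6, 42, 47, 18]
Tree (level-order array): [17, 15, 42, 6, None, 18, 47]
BFS from the root, enqueuing left then right child of each popped node:
  queue [17] -> pop 17, enqueue [15, 42], visited so far: [17]
  queue [15, 42] -> pop 15, enqueue [6], visited so far: [17, 15]
  queue [42, 6] -> pop 42, enqueue [18, 47], visited so far: [17, 15, 42]
  queue [6, 18, 47] -> pop 6, enqueue [none], visited so far: [17, 15, 42, 6]
  queue [18, 47] -> pop 18, enqueue [none], visited so far: [17, 15, 42, 6, 18]
  queue [47] -> pop 47, enqueue [none], visited so far: [17, 15, 42, 6, 18, 47]
Result: [17, 15, 42, 6, 18, 47]


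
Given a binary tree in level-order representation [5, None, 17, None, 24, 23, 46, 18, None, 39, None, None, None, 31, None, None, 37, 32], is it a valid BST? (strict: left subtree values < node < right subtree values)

Level-order array: [5, None, 17, None, 24, 23, 46, 18, None, 39, None, None, None, 31, None, None, 37, 32]
Validate using subtree bounds (lo, hi): at each node, require lo < value < hi,
then recurse left with hi=value and right with lo=value.
Preorder trace (stopping at first violation):
  at node 5 with bounds (-inf, +inf): OK
  at node 17 with bounds (5, +inf): OK
  at node 24 with bounds (17, +inf): OK
  at node 23 with bounds (17, 24): OK
  at node 18 with bounds (17, 23): OK
  at node 46 with bounds (24, +inf): OK
  at node 39 with bounds (24, 46): OK
  at node 31 with bounds (24, 39): OK
  at node 37 with bounds (31, 39): OK
  at node 32 with bounds (31, 37): OK
No violation found at any node.
Result: Valid BST


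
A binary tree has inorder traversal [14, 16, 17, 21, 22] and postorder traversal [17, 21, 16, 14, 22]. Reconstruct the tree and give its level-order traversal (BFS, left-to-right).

Inorder:   [14, 16, 17, 21, 22]
Postorder: [17, 21, 16, 14, 22]
Algorithm: postorder visits root last, so walk postorder right-to-left;
each value is the root of the current inorder slice — split it at that
value, recurse on the right subtree first, then the left.
Recursive splits:
  root=22; inorder splits into left=[14, 16, 17, 21], right=[]
  root=14; inorder splits into left=[], right=[16, 17, 21]
  root=16; inorder splits into left=[], right=[17, 21]
  root=21; inorder splits into left=[17], right=[]
  root=17; inorder splits into left=[], right=[]
Reconstructed level-order: [22, 14, 16, 21, 17]


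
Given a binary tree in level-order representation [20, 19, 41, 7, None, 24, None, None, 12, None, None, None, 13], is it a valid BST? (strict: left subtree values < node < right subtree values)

Level-order array: [20, 19, 41, 7, None, 24, None, None, 12, None, None, None, 13]
Validate using subtree bounds (lo, hi): at each node, require lo < value < hi,
then recurse left with hi=value and right with lo=value.
Preorder trace (stopping at first violation):
  at node 20 with bounds (-inf, +inf): OK
  at node 19 with bounds (-inf, 20): OK
  at node 7 with bounds (-inf, 19): OK
  at node 12 with bounds (7, 19): OK
  at node 13 with bounds (12, 19): OK
  at node 41 with bounds (20, +inf): OK
  at node 24 with bounds (20, 41): OK
No violation found at any node.
Result: Valid BST


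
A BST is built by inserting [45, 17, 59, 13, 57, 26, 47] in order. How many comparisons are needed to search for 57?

Search path for 57: 45 -> 59 -> 57
Found: True
Comparisons: 3


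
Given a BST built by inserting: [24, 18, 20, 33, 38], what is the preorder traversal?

Tree insertion order: [24, 18, 20, 33, 38]
Tree (level-order array): [24, 18, 33, None, 20, None, 38]
Preorder traversal: [24, 18, 20, 33, 38]


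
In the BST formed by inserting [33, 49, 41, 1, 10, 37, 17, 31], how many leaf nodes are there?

Tree built from: [33, 49, 41, 1, 10, 37, 17, 31]
Tree (level-order array): [33, 1, 49, None, 10, 41, None, None, 17, 37, None, None, 31]
Rule: A leaf has 0 children.
Per-node child counts:
  node 33: 2 child(ren)
  node 1: 1 child(ren)
  node 10: 1 child(ren)
  node 17: 1 child(ren)
  node 31: 0 child(ren)
  node 49: 1 child(ren)
  node 41: 1 child(ren)
  node 37: 0 child(ren)
Matching nodes: [31, 37]
Count of leaf nodes: 2


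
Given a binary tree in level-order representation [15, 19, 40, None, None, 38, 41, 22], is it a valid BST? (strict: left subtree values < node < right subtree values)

Level-order array: [15, 19, 40, None, None, 38, 41, 22]
Validate using subtree bounds (lo, hi): at each node, require lo < value < hi,
then recurse left with hi=value and right with lo=value.
Preorder trace (stopping at first violation):
  at node 15 with bounds (-inf, +inf): OK
  at node 19 with bounds (-inf, 15): VIOLATION
Node 19 violates its bound: not (-inf < 19 < 15).
Result: Not a valid BST


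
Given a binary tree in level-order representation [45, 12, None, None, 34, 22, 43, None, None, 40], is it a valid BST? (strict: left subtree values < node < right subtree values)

Level-order array: [45, 12, None, None, 34, 22, 43, None, None, 40]
Validate using subtree bounds (lo, hi): at each node, require lo < value < hi,
then recurse left with hi=value and right with lo=value.
Preorder trace (stopping at first violation):
  at node 45 with bounds (-inf, +inf): OK
  at node 12 with bounds (-inf, 45): OK
  at node 34 with bounds (12, 45): OK
  at node 22 with bounds (12, 34): OK
  at node 43 with bounds (34, 45): OK
  at node 40 with bounds (34, 43): OK
No violation found at any node.
Result: Valid BST


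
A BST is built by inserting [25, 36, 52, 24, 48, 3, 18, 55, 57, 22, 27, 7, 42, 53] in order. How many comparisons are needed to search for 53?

Search path for 53: 25 -> 36 -> 52 -> 55 -> 53
Found: True
Comparisons: 5


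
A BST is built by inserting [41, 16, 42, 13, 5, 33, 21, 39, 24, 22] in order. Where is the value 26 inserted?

Starting tree (level order): [41, 16, 42, 13, 33, None, None, 5, None, 21, 39, None, None, None, 24, None, None, 22]
Insertion path: 41 -> 16 -> 33 -> 21 -> 24
Result: insert 26 as right child of 24
Final tree (level order): [41, 16, 42, 13, 33, None, None, 5, None, 21, 39, None, None, None, 24, None, None, 22, 26]


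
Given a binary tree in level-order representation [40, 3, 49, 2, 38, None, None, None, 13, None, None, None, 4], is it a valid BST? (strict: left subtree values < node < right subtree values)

Level-order array: [40, 3, 49, 2, 38, None, None, None, 13, None, None, None, 4]
Validate using subtree bounds (lo, hi): at each node, require lo < value < hi,
then recurse left with hi=value and right with lo=value.
Preorder trace (stopping at first violation):
  at node 40 with bounds (-inf, +inf): OK
  at node 3 with bounds (-inf, 40): OK
  at node 2 with bounds (-inf, 3): OK
  at node 13 with bounds (2, 3): VIOLATION
Node 13 violates its bound: not (2 < 13 < 3).
Result: Not a valid BST


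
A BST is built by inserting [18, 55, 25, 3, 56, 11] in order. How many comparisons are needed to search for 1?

Search path for 1: 18 -> 3
Found: False
Comparisons: 2


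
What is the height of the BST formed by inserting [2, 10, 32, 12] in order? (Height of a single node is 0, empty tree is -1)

Insertion order: [2, 10, 32, 12]
Tree (level-order array): [2, None, 10, None, 32, 12]
Compute height bottom-up (empty subtree = -1):
  height(12) = 1 + max(-1, -1) = 0
  height(32) = 1 + max(0, -1) = 1
  height(10) = 1 + max(-1, 1) = 2
  height(2) = 1 + max(-1, 2) = 3
Height = 3


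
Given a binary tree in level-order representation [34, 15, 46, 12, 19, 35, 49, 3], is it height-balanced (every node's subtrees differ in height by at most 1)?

Tree (level-order array): [34, 15, 46, 12, 19, 35, 49, 3]
Definition: a tree is height-balanced if, at every node, |h(left) - h(right)| <= 1 (empty subtree has height -1).
Bottom-up per-node check:
  node 3: h_left=-1, h_right=-1, diff=0 [OK], height=0
  node 12: h_left=0, h_right=-1, diff=1 [OK], height=1
  node 19: h_left=-1, h_right=-1, diff=0 [OK], height=0
  node 15: h_left=1, h_right=0, diff=1 [OK], height=2
  node 35: h_left=-1, h_right=-1, diff=0 [OK], height=0
  node 49: h_left=-1, h_right=-1, diff=0 [OK], height=0
  node 46: h_left=0, h_right=0, diff=0 [OK], height=1
  node 34: h_left=2, h_right=1, diff=1 [OK], height=3
All nodes satisfy the balance condition.
Result: Balanced


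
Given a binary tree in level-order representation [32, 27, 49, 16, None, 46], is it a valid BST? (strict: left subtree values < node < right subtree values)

Level-order array: [32, 27, 49, 16, None, 46]
Validate using subtree bounds (lo, hi): at each node, require lo < value < hi,
then recurse left with hi=value and right with lo=value.
Preorder trace (stopping at first violation):
  at node 32 with bounds (-inf, +inf): OK
  at node 27 with bounds (-inf, 32): OK
  at node 16 with bounds (-inf, 27): OK
  at node 49 with bounds (32, +inf): OK
  at node 46 with bounds (32, 49): OK
No violation found at any node.
Result: Valid BST


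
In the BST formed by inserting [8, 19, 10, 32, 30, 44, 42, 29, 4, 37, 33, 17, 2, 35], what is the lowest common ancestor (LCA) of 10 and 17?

Tree insertion order: [8, 19, 10, 32, 30, 44, 42, 29, 4, 37, 33, 17, 2, 35]
Tree (level-order array): [8, 4, 19, 2, None, 10, 32, None, None, None, 17, 30, 44, None, None, 29, None, 42, None, None, None, 37, None, 33, None, None, 35]
In a BST, the LCA of p=10, q=17 is the first node v on the
root-to-leaf path with p <= v <= q (go left if both < v, right if both > v).
Walk from root:
  at 8: both 10 and 17 > 8, go right
  at 19: both 10 and 17 < 19, go left
  at 10: 10 <= 10 <= 17, this is the LCA
LCA = 10


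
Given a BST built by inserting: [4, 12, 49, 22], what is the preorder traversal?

Tree insertion order: [4, 12, 49, 22]
Tree (level-order array): [4, None, 12, None, 49, 22]
Preorder traversal: [4, 12, 49, 22]


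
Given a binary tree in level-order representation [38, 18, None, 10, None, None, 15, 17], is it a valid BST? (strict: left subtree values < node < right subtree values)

Level-order array: [38, 18, None, 10, None, None, 15, 17]
Validate using subtree bounds (lo, hi): at each node, require lo < value < hi,
then recurse left with hi=value and right with lo=value.
Preorder trace (stopping at first violation):
  at node 38 with bounds (-inf, +inf): OK
  at node 18 with bounds (-inf, 38): OK
  at node 10 with bounds (-inf, 18): OK
  at node 15 with bounds (10, 18): OK
  at node 17 with bounds (10, 15): VIOLATION
Node 17 violates its bound: not (10 < 17 < 15).
Result: Not a valid BST


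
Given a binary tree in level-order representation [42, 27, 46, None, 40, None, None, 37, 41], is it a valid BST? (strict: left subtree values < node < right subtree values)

Level-order array: [42, 27, 46, None, 40, None, None, 37, 41]
Validate using subtree bounds (lo, hi): at each node, require lo < value < hi,
then recurse left with hi=value and right with lo=value.
Preorder trace (stopping at first violation):
  at node 42 with bounds (-inf, +inf): OK
  at node 27 with bounds (-inf, 42): OK
  at node 40 with bounds (27, 42): OK
  at node 37 with bounds (27, 40): OK
  at node 41 with bounds (40, 42): OK
  at node 46 with bounds (42, +inf): OK
No violation found at any node.
Result: Valid BST


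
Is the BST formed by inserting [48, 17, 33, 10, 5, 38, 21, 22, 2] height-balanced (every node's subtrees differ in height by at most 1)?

Tree (level-order array): [48, 17, None, 10, 33, 5, None, 21, 38, 2, None, None, 22]
Definition: a tree is height-balanced if, at every node, |h(left) - h(right)| <= 1 (empty subtree has height -1).
Bottom-up per-node check:
  node 2: h_left=-1, h_right=-1, diff=0 [OK], height=0
  node 5: h_left=0, h_right=-1, diff=1 [OK], height=1
  node 10: h_left=1, h_right=-1, diff=2 [FAIL (|1--1|=2 > 1)], height=2
  node 22: h_left=-1, h_right=-1, diff=0 [OK], height=0
  node 21: h_left=-1, h_right=0, diff=1 [OK], height=1
  node 38: h_left=-1, h_right=-1, diff=0 [OK], height=0
  node 33: h_left=1, h_right=0, diff=1 [OK], height=2
  node 17: h_left=2, h_right=2, diff=0 [OK], height=3
  node 48: h_left=3, h_right=-1, diff=4 [FAIL (|3--1|=4 > 1)], height=4
Node 10 violates the condition: |1 - -1| = 2 > 1.
Result: Not balanced


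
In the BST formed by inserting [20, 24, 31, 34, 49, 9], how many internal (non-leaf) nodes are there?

Tree built from: [20, 24, 31, 34, 49, 9]
Tree (level-order array): [20, 9, 24, None, None, None, 31, None, 34, None, 49]
Rule: An internal node has at least one child.
Per-node child counts:
  node 20: 2 child(ren)
  node 9: 0 child(ren)
  node 24: 1 child(ren)
  node 31: 1 child(ren)
  node 34: 1 child(ren)
  node 49: 0 child(ren)
Matching nodes: [20, 24, 31, 34]
Count of internal (non-leaf) nodes: 4


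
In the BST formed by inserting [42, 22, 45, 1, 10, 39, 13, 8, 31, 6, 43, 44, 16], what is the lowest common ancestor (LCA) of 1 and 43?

Tree insertion order: [42, 22, 45, 1, 10, 39, 13, 8, 31, 6, 43, 44, 16]
Tree (level-order array): [42, 22, 45, 1, 39, 43, None, None, 10, 31, None, None, 44, 8, 13, None, None, None, None, 6, None, None, 16]
In a BST, the LCA of p=1, q=43 is the first node v on the
root-to-leaf path with p <= v <= q (go left if both < v, right if both > v).
Walk from root:
  at 42: 1 <= 42 <= 43, this is the LCA
LCA = 42


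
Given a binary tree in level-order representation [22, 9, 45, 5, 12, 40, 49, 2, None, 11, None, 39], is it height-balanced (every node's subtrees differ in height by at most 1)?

Tree (level-order array): [22, 9, 45, 5, 12, 40, 49, 2, None, 11, None, 39]
Definition: a tree is height-balanced if, at every node, |h(left) - h(right)| <= 1 (empty subtree has height -1).
Bottom-up per-node check:
  node 2: h_left=-1, h_right=-1, diff=0 [OK], height=0
  node 5: h_left=0, h_right=-1, diff=1 [OK], height=1
  node 11: h_left=-1, h_right=-1, diff=0 [OK], height=0
  node 12: h_left=0, h_right=-1, diff=1 [OK], height=1
  node 9: h_left=1, h_right=1, diff=0 [OK], height=2
  node 39: h_left=-1, h_right=-1, diff=0 [OK], height=0
  node 40: h_left=0, h_right=-1, diff=1 [OK], height=1
  node 49: h_left=-1, h_right=-1, diff=0 [OK], height=0
  node 45: h_left=1, h_right=0, diff=1 [OK], height=2
  node 22: h_left=2, h_right=2, diff=0 [OK], height=3
All nodes satisfy the balance condition.
Result: Balanced


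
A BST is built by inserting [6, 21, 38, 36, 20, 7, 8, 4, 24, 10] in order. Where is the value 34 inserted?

Starting tree (level order): [6, 4, 21, None, None, 20, 38, 7, None, 36, None, None, 8, 24, None, None, 10]
Insertion path: 6 -> 21 -> 38 -> 36 -> 24
Result: insert 34 as right child of 24
Final tree (level order): [6, 4, 21, None, None, 20, 38, 7, None, 36, None, None, 8, 24, None, None, 10, None, 34]


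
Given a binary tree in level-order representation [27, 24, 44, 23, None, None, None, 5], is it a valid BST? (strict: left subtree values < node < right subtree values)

Level-order array: [27, 24, 44, 23, None, None, None, 5]
Validate using subtree bounds (lo, hi): at each node, require lo < value < hi,
then recurse left with hi=value and right with lo=value.
Preorder trace (stopping at first violation):
  at node 27 with bounds (-inf, +inf): OK
  at node 24 with bounds (-inf, 27): OK
  at node 23 with bounds (-inf, 24): OK
  at node 5 with bounds (-inf, 23): OK
  at node 44 with bounds (27, +inf): OK
No violation found at any node.
Result: Valid BST


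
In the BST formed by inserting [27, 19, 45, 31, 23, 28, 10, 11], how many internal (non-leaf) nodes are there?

Tree built from: [27, 19, 45, 31, 23, 28, 10, 11]
Tree (level-order array): [27, 19, 45, 10, 23, 31, None, None, 11, None, None, 28]
Rule: An internal node has at least one child.
Per-node child counts:
  node 27: 2 child(ren)
  node 19: 2 child(ren)
  node 10: 1 child(ren)
  node 11: 0 child(ren)
  node 23: 0 child(ren)
  node 45: 1 child(ren)
  node 31: 1 child(ren)
  node 28: 0 child(ren)
Matching nodes: [27, 19, 10, 45, 31]
Count of internal (non-leaf) nodes: 5


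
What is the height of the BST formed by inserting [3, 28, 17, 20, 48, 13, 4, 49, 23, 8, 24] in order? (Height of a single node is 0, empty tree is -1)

Insertion order: [3, 28, 17, 20, 48, 13, 4, 49, 23, 8, 24]
Tree (level-order array): [3, None, 28, 17, 48, 13, 20, None, 49, 4, None, None, 23, None, None, None, 8, None, 24]
Compute height bottom-up (empty subtree = -1):
  height(8) = 1 + max(-1, -1) = 0
  height(4) = 1 + max(-1, 0) = 1
  height(13) = 1 + max(1, -1) = 2
  height(24) = 1 + max(-1, -1) = 0
  height(23) = 1 + max(-1, 0) = 1
  height(20) = 1 + max(-1, 1) = 2
  height(17) = 1 + max(2, 2) = 3
  height(49) = 1 + max(-1, -1) = 0
  height(48) = 1 + max(-1, 0) = 1
  height(28) = 1 + max(3, 1) = 4
  height(3) = 1 + max(-1, 4) = 5
Height = 5


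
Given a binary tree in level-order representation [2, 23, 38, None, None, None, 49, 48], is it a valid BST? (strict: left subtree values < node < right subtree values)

Level-order array: [2, 23, 38, None, None, None, 49, 48]
Validate using subtree bounds (lo, hi): at each node, require lo < value < hi,
then recurse left with hi=value and right with lo=value.
Preorder trace (stopping at first violation):
  at node 2 with bounds (-inf, +inf): OK
  at node 23 with bounds (-inf, 2): VIOLATION
Node 23 violates its bound: not (-inf < 23 < 2).
Result: Not a valid BST


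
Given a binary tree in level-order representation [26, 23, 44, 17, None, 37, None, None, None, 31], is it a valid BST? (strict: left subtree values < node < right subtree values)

Level-order array: [26, 23, 44, 17, None, 37, None, None, None, 31]
Validate using subtree bounds (lo, hi): at each node, require lo < value < hi,
then recurse left with hi=value and right with lo=value.
Preorder trace (stopping at first violation):
  at node 26 with bounds (-inf, +inf): OK
  at node 23 with bounds (-inf, 26): OK
  at node 17 with bounds (-inf, 23): OK
  at node 44 with bounds (26, +inf): OK
  at node 37 with bounds (26, 44): OK
  at node 31 with bounds (26, 37): OK
No violation found at any node.
Result: Valid BST


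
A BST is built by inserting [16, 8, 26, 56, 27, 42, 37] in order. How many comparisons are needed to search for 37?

Search path for 37: 16 -> 26 -> 56 -> 27 -> 42 -> 37
Found: True
Comparisons: 6


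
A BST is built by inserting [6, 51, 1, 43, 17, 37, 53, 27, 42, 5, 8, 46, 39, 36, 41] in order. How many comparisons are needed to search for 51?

Search path for 51: 6 -> 51
Found: True
Comparisons: 2


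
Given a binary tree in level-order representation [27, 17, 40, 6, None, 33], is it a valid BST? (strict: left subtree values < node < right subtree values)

Level-order array: [27, 17, 40, 6, None, 33]
Validate using subtree bounds (lo, hi): at each node, require lo < value < hi,
then recurse left with hi=value and right with lo=value.
Preorder trace (stopping at first violation):
  at node 27 with bounds (-inf, +inf): OK
  at node 17 with bounds (-inf, 27): OK
  at node 6 with bounds (-inf, 17): OK
  at node 40 with bounds (27, +inf): OK
  at node 33 with bounds (27, 40): OK
No violation found at any node.
Result: Valid BST


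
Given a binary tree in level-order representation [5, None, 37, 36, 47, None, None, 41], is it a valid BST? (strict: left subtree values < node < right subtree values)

Level-order array: [5, None, 37, 36, 47, None, None, 41]
Validate using subtree bounds (lo, hi): at each node, require lo < value < hi,
then recurse left with hi=value and right with lo=value.
Preorder trace (stopping at first violation):
  at node 5 with bounds (-inf, +inf): OK
  at node 37 with bounds (5, +inf): OK
  at node 36 with bounds (5, 37): OK
  at node 47 with bounds (37, +inf): OK
  at node 41 with bounds (37, 47): OK
No violation found at any node.
Result: Valid BST


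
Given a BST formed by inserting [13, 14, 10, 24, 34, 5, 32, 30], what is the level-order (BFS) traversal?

Tree insertion order: [13, 14, 10, 24, 34, 5, 32, 30]
Tree (level-order array): [13, 10, 14, 5, None, None, 24, None, None, None, 34, 32, None, 30]
BFS from the root, enqueuing left then right child of each popped node:
  queue [13] -> pop 13, enqueue [10, 14], visited so far: [13]
  queue [10, 14] -> pop 10, enqueue [5], visited so far: [13, 10]
  queue [14, 5] -> pop 14, enqueue [24], visited so far: [13, 10, 14]
  queue [5, 24] -> pop 5, enqueue [none], visited so far: [13, 10, 14, 5]
  queue [24] -> pop 24, enqueue [34], visited so far: [13, 10, 14, 5, 24]
  queue [34] -> pop 34, enqueue [32], visited so far: [13, 10, 14, 5, 24, 34]
  queue [32] -> pop 32, enqueue [30], visited so far: [13, 10, 14, 5, 24, 34, 32]
  queue [30] -> pop 30, enqueue [none], visited so far: [13, 10, 14, 5, 24, 34, 32, 30]
Result: [13, 10, 14, 5, 24, 34, 32, 30]


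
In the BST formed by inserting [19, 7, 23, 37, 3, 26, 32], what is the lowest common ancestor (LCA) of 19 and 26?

Tree insertion order: [19, 7, 23, 37, 3, 26, 32]
Tree (level-order array): [19, 7, 23, 3, None, None, 37, None, None, 26, None, None, 32]
In a BST, the LCA of p=19, q=26 is the first node v on the
root-to-leaf path with p <= v <= q (go left if both < v, right if both > v).
Walk from root:
  at 19: 19 <= 19 <= 26, this is the LCA
LCA = 19
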